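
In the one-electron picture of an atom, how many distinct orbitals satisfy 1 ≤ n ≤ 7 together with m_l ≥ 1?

56

Treat each shell separately and count matching orbitals:
n=2 → 1; n=3 → 3; n=4 → 6; n=5 → 10; n=6 → 15; n=7 → 21.
Total orbitals: 1 + 3 + 6 + 10 + 15 + 21 = 56.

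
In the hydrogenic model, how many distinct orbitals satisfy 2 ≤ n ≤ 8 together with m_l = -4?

Per-shell orbital counts meeting the constraint:
n=5 → 1; n=6 → 2; n=7 → 3; n=8 → 4.
Total orbitals: 1 + 2 + 3 + 4 = 10.

10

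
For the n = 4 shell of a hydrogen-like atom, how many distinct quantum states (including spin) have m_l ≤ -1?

Orbitals with m_l ≤ -1, by l: l=1 → 1; l=2 → 2; l=3 → 3.
Orbitals: 1 + 2 + 3 = 6. Each orbital carries two spin states, so 6 × 2 = 12 states.

12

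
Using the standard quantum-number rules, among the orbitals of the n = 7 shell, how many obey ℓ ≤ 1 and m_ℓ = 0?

2

The (ℓ, m_ℓ) pairs meeting ℓ ≤ 1 and m_ℓ = 0 give: ℓ=0 → 1; ℓ=1 → 1.
Total orbitals: 1 + 1 = 2.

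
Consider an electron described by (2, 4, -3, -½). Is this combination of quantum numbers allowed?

The orbital quantum number must satisfy 0 ≤ l ≤ n−1. With n = 2 the allowed l values are 0, 1, so l = 4 is out of range.

Invalid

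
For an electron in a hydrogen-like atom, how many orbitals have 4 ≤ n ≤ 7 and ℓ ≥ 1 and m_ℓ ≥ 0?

For each n in the range, tally the orbitals obeying ℓ ≥ 1 and m_ℓ ≥ 0:
n=4 → 9; n=5 → 14; n=6 → 20; n=7 → 27.
Total orbitals: 9 + 14 + 20 + 27 = 70.

70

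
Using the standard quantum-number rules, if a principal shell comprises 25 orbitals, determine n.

n² = 25 ⇒ n = 5.

n = 5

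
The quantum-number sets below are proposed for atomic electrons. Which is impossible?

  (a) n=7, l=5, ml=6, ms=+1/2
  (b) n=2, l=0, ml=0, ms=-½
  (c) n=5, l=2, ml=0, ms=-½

(a)

(a) has |ml| = 6 > l = 5, violating −l ≤ ml ≤ l.
The remaining sets (b), (c) satisfy all four rules.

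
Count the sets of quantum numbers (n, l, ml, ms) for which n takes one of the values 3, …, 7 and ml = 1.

40

Go shell by shell, enumerating (l, ml) with ml = 1:
n=3 → 2; n=4 → 3; n=5 → 4; n=6 → 5; n=7 → 6.
Orbitals: 2 + 3 + 4 + 5 + 6 = 20. Including both spin states (ms = ±1/2) gives 2 × 20 = 40 states.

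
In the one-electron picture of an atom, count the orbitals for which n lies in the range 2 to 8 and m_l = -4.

For each n in the range, tally the orbitals obeying m_l = -4:
n=5 → 1; n=6 → 2; n=7 → 3; n=8 → 4.
Total orbitals: 1 + 2 + 3 + 4 = 10.

10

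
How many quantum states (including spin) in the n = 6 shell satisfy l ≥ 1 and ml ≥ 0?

40

For n = 6, l ranges over 0 … 5.
Contributions: l=1 → 2; l=2 → 3; l=3 → 4; l=4 → 5; l=5 → 6.
Orbitals: 2 + 3 + 4 + 5 + 6 = 20. Each orbital carries two spin states, so 20 × 2 = 40 states.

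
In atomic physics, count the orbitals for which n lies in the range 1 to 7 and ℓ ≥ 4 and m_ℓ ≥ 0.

34

Treat each shell separately and count matching orbitals:
n=5 → 5; n=6 → 11; n=7 → 18.
Total orbitals: 5 + 11 + 18 = 34.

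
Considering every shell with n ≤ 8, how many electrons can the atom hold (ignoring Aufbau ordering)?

408

Total orbitals = 1² + 2² + 3² + 4² + 5² + 6² + 7² + 8² = 204. Doubling for spin gives 408 electrons.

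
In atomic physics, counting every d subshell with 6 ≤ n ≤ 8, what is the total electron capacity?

A d subshell (l = 2) exists for every n ≥ 3, so shells n = 6, 7, 8 each contribute one — 3 subshells.
Since each d subshell holds 2(2·2+1) = 10 electrons, the total is 3 × 10 = 30.

30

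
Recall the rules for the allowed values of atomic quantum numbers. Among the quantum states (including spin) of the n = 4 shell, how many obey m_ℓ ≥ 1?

12

With n = 4 the allowed ℓ are 0, 1, …, 3.
Contributions: ℓ=1 → 1; ℓ=2 → 2; ℓ=3 → 3.
Orbitals: 1 + 2 + 3 = 6. Each orbital carries two spin states, so 6 × 2 = 12 states.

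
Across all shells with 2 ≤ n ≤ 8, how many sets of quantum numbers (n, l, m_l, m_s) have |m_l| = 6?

12

Go shell by shell, enumerating (l, m_l) with |m_l| = 6:
n=7 → 2; n=8 → 4.
Orbitals: 2 + 4 = 6. Including both spin states (m_s = ±1/2) gives 2 × 6 = 12 states.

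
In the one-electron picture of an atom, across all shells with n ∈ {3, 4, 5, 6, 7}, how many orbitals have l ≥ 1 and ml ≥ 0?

75

For each n in the range, tally the orbitals obeying l ≥ 1 and ml ≥ 0:
n=3 → 5; n=4 → 9; n=5 → 14; n=6 → 20; n=7 → 27.
Total orbitals: 5 + 9 + 14 + 20 + 27 = 75.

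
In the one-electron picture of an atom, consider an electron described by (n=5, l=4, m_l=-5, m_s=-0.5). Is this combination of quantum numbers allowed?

No

The magnetic quantum number must satisfy −l ≤ m_l ≤ l. With l = 4, m_l can only be -4, -3, -2, -1, 0, 1, 2, 3, 4, so m_l = -5 is forbidden.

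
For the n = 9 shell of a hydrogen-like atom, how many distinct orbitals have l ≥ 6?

45

Contributions: l=6 → 13; l=7 → 15; l=8 → 17.
Total orbitals: 13 + 15 + 17 = 45.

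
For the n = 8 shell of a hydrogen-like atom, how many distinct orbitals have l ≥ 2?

60

With n = 8 the allowed l are 0, 1, …, 7.
Per l-value: l=2 → 5; l=3 → 7; l=4 → 9; l=5 → 11; l=6 → 13; l=7 → 15.
Total orbitals: 5 + 7 + 9 + 11 + 13 + 15 = 60.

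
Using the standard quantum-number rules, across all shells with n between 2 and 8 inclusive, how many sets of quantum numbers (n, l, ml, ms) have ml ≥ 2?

112

For each n in the range, tally the orbitals obeying ml ≥ 2:
n=3 → 1; n=4 → 3; n=5 → 6; n=6 → 10; n=7 → 15; n=8 → 21.
Orbitals: 1 + 3 + 6 + 10 + 15 + 21 = 56. Including both spin states (ms = ±1/2) gives 2 × 56 = 112 states.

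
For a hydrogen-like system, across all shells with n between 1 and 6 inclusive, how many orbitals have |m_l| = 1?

Per-shell orbital counts meeting the constraint:
n=2 → 2; n=3 → 4; n=4 → 6; n=5 → 8; n=6 → 10.
Total orbitals: 2 + 4 + 6 + 8 + 10 = 30.

30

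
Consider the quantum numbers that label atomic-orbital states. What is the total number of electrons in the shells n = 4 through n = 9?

Shell n has n² orbitals: 4²=16 + 5²=25 + 6²=36 + 7²=49 + 8²=64 + 9²=81 = 271 orbitals.
Two spin states per orbital: 2 × 271 = 542 electrons.

542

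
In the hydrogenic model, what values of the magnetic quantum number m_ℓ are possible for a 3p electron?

The 3p subshell has ℓ = 1, and m_ℓ takes every integer from −ℓ to +ℓ. With ℓ = 1 that gives the 3 values -1, 0, 1.

-1, 0, 1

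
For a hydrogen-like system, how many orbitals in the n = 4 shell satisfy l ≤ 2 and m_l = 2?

Go through l = 0, …, 3 (the values permitted for n = 4).
The (l, m_l) pairs meeting l ≤ 2 and m_l = 2 give: l=2 → 1.
Total orbitals: 1.

1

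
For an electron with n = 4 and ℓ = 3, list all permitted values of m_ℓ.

m_ℓ takes every integer from −ℓ to +ℓ. With ℓ = 3 that gives the 7 values -3, -2, -1, 0, 1, 2, 3.

-3, -2, -1, 0, 1, 2, 3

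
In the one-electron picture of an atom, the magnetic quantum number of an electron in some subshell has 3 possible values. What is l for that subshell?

m_l ranges over 2l+1 integers, so 2l+1 = 3 ⇒ l = 1.

l = 1 (p)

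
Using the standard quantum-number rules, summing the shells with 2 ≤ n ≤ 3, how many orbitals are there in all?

Shell n has n² orbitals: 2²=4 + 3²=9 = 13 orbitals.

13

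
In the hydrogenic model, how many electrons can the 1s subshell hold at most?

A subshell with l = 0 has 2l+1 = 1 orbital, each holding 2 electrons (spin ±1/2), so 1 × 2 = 2.

2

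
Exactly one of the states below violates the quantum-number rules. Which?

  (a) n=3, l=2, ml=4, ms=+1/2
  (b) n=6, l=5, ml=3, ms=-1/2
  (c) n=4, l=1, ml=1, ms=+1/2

(a) has |ml| = 4 > l = 2, violating −l ≤ ml ≤ l.
The remaining sets (b), (c) satisfy all four rules.

(a)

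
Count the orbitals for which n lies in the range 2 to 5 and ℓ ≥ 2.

38

Count contributing orbitals for each principal shell:
n=3 → 5; n=4 → 12; n=5 → 21.
Total orbitals: 5 + 12 + 21 = 38.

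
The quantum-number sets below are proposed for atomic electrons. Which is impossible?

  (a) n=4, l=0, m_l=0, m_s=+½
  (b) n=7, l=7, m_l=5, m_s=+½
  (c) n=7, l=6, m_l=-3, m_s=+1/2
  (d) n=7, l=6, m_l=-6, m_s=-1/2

(b)

(b) has l = 7 ≥ n = 7, violating 0 ≤ l ≤ n−1.
The remaining sets (a), (c), (d) satisfy all four rules.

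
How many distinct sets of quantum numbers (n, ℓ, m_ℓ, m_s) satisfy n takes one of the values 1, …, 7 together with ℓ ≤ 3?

Per-shell orbital counts meeting the constraint:
n=1 → 1; n=2 → 4; n=3 → 9; n=4 → 16; n=5 → 16; n=6 → 16; n=7 → 16.
Orbitals: 1 + 4 + 9 + 16 + 16 + 16 + 16 = 78. Including both spin states (m_s = ±1/2) gives 2 × 78 = 156 states.

156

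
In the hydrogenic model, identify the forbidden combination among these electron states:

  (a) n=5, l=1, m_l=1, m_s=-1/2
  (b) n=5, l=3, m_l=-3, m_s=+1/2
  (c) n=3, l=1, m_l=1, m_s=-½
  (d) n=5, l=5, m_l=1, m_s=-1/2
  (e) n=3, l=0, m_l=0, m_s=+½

(d) has l = 5 ≥ n = 5, violating 0 ≤ l ≤ n−1.
The remaining sets (a), (b), (c), (e) satisfy all four rules.

(d)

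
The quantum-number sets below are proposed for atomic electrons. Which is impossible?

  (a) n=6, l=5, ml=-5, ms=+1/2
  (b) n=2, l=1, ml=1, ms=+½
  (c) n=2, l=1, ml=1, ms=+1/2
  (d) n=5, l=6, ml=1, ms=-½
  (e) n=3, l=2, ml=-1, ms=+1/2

(d)

(d) has l = 6 ≥ n = 5, violating 0 ≤ l ≤ n−1.
The remaining sets (a), (b), (c), (e) satisfy all four rules.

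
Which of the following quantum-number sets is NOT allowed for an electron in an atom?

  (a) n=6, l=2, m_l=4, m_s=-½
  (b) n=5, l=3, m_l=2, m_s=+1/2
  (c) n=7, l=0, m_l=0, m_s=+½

(a)

(a) has |m_l| = 4 > l = 2, violating −l ≤ m_l ≤ l.
The remaining sets (b), (c) satisfy all four rules.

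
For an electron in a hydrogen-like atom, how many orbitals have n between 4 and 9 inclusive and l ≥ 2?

247

Work shell by shell — for each n, count the (l, ml) pairs that satisfy l ≥ 2:
n=4 → 12; n=5 → 21; n=6 → 32; n=7 → 45; n=8 → 60; n=9 → 77.
Total orbitals: 12 + 21 + 32 + 45 + 60 + 77 = 247.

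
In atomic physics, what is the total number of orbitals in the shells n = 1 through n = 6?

Shell n has n² orbitals: 1²=1 + 2²=4 + 3²=9 + 4²=16 + 5²=25 + 6²=36 = 91 orbitals.

91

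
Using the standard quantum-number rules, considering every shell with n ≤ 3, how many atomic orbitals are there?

14

Total orbitals = 1² + 2² + 3² = 14.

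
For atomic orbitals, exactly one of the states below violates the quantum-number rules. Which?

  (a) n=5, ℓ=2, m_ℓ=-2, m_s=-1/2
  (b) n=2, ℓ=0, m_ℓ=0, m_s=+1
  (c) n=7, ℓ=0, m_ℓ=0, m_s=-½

(b) has m_s = +1, but an electron's spin must be ±1/2.
The remaining sets (a), (c) satisfy all four rules.

(b)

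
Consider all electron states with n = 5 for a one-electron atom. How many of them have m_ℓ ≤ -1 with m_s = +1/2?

10

The n = 5 shell has ℓ = 0 through 4; check each.
Orbitals with m_ℓ ≤ -1, by ℓ: ℓ=1 → 1; ℓ=2 → 2; ℓ=3 → 3; ℓ=4 → 4.
Orbitals: 1 + 2 + 3 + 4 = 10. With m_s fixed to a single value there is one state per orbital, giving 10 states.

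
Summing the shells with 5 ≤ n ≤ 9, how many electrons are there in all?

Shell n has n² orbitals: 5²=25 + 6²=36 + 7²=49 + 8²=64 + 9²=81 = 255 orbitals.
Two spin states per orbital: 2 × 255 = 510 electrons.

510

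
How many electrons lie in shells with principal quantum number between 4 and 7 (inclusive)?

252

Shell n has n² orbitals: 4²=16 + 5²=25 + 6²=36 + 7²=49 = 126 orbitals.
Two spin states per orbital: 2 × 126 = 252 electrons.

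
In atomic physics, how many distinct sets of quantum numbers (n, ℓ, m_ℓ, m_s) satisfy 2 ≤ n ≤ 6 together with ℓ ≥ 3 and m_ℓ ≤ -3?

Go shell by shell, enumerating (ℓ, m_ℓ) with ℓ ≥ 3 and m_ℓ ≤ -3:
n=4 → 1; n=5 → 3; n=6 → 6.
Orbitals: 1 + 3 + 6 = 10. Including both spin states (m_s = ±1/2) gives 2 × 10 = 20 states.

20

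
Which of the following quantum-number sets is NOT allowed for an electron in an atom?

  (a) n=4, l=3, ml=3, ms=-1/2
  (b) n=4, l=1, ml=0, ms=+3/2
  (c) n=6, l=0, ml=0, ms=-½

(b)

(b) has ms = +3/2, but an electron's spin must be ±1/2.
The remaining sets (a), (c) satisfy all four rules.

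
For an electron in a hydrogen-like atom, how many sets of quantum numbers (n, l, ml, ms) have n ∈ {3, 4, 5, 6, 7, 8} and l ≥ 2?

350

Treat each shell separately and count matching orbitals:
n=3 → 5; n=4 → 12; n=5 → 21; n=6 → 32; n=7 → 45; n=8 → 60.
Orbitals: 5 + 12 + 21 + 32 + 45 + 60 = 175. Including both spin states (ms = ±1/2) gives 2 × 175 = 350 states.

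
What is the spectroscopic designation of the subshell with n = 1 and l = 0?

1s

l = 0 corresponds to the letter 's', so the subshell is 1s.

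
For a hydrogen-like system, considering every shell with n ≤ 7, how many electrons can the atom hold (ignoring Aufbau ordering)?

280

Total orbitals = 1² + 2² + 3² + 4² + 5² + 6² + 7² = 140. Doubling for spin gives 280 electrons.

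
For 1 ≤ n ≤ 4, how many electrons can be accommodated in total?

Total orbitals = 1² + 2² + 3² + 4² = 30. Doubling for spin gives 60 electrons.

60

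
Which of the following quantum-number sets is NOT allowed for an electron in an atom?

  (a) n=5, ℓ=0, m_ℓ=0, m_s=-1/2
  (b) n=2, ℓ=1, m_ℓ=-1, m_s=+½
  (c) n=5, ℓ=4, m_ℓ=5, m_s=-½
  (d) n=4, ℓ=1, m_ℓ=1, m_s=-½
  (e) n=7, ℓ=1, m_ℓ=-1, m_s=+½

(c) has |m_ℓ| = 5 > ℓ = 4, violating −ℓ ≤ m_ℓ ≤ ℓ.
The remaining sets (a), (b), (d), (e) satisfy all four rules.

(c)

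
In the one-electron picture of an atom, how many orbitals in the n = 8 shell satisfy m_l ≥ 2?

21

For n = 8, l ranges over 0 … 7.
Orbitals with m_l ≥ 2, by l: l=2 → 1; l=3 → 2; l=4 → 3; l=5 → 4; l=6 → 5; l=7 → 6.
Total orbitals: 1 + 2 + 3 + 4 + 5 + 6 = 21.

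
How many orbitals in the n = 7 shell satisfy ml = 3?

4

The (l, ml) pairs meeting ml = 3 give: l=3 → 1; l=4 → 1; l=5 → 1; l=6 → 1.
Total orbitals: 1 + 1 + 1 + 1 = 4.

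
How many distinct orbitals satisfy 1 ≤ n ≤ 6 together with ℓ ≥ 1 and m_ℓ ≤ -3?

10

Work shell by shell — for each n, count the (ℓ, m_ℓ) pairs that satisfy ℓ ≥ 1 and m_ℓ ≤ -3:
n=4 → 1; n=5 → 3; n=6 → 6.
Total orbitals: 1 + 3 + 6 = 10.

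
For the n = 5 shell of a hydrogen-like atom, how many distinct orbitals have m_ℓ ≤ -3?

For n = 5, ℓ ranges over 0 … 4.
Contributions: ℓ=3 → 1; ℓ=4 → 2.
Total orbitals: 1 + 2 = 3.

3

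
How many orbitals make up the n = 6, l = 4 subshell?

A subshell has 2l+1 orbitals; with l = 4, that's 9.

9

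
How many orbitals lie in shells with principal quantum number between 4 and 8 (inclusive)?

Shell n has n² orbitals: 4²=16 + 5²=25 + 6²=36 + 7²=49 + 8²=64 = 190 orbitals.

190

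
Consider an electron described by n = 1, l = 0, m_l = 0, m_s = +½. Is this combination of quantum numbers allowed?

n = 1 is a positive integer. l = 0 satisfies 0 ≤ l ≤ n−1 = 0. m_l = 0 lies in the range −l … +l (here 0). m_s = +1/2 is one of ±1/2.
All four constraints are satisfied.

Yes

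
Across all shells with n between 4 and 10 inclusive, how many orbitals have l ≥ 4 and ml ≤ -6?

Work shell by shell — for each n, count the (l, ml) pairs that satisfy l ≥ 4 and ml ≤ -6:
n=7 → 1; n=8 → 3; n=9 → 6; n=10 → 10.
Total orbitals: 1 + 3 + 6 + 10 = 20.

20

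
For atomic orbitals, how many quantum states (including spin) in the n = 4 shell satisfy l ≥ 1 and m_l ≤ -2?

6

Go through l = 0, …, 3 (the values permitted for n = 4).
Orbitals with l ≥ 1 and m_l ≤ -2, by l: l=2 → 1; l=3 → 2.
Orbitals: 1 + 2 = 3. Each orbital carries two spin states, so 3 × 2 = 6 states.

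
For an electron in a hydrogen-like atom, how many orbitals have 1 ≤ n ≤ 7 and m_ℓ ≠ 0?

112

Count contributing orbitals for each principal shell:
n=2 → 2; n=3 → 6; n=4 → 12; n=5 → 20; n=6 → 30; n=7 → 42.
Total orbitals: 2 + 6 + 12 + 20 + 30 + 42 = 112.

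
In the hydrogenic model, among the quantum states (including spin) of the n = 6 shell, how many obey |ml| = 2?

For n = 6, l ranges over 0 … 5.
Contributions: l=2 → 2; l=3 → 2; l=4 → 2; l=5 → 2.
Orbitals: 2 + 2 + 2 + 2 = 8. Each orbital carries two spin states, so 8 × 2 = 16 states.

16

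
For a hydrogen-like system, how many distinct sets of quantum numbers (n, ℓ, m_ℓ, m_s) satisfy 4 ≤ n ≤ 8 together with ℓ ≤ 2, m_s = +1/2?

45

Treat each shell separately and count matching orbitals:
n=4 → 9; n=5 → 9; n=6 → 9; n=7 → 9; n=8 → 9.
Orbitals: 9 + 9 + 9 + 9 + 9 = 45. With m_s fixed to +1/2 there is one state per orbital, so 45 states.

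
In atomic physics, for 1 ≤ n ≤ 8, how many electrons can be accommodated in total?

408

Total orbitals = 1² + 2² + 3² + 4² + 5² + 6² + 7² + 8² = 204. Doubling for spin gives 408 electrons.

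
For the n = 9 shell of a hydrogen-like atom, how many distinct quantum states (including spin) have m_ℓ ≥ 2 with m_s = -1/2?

28

The n = 9 shell has ℓ = 0 through 8; check each.
Contributions: ℓ=2 → 1; ℓ=3 → 2; ℓ=4 → 3; ℓ=5 → 4; ℓ=6 → 5; ℓ=7 → 6; ℓ=8 → 7.
Orbitals: 1 + 2 + 3 + 4 + 5 + 6 + 7 = 28. With m_s fixed to a single value there is one state per orbital, giving 28 states.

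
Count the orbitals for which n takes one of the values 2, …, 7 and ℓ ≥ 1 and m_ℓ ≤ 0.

Work shell by shell — for each n, count the (ℓ, m_ℓ) pairs that satisfy ℓ ≥ 1 and m_ℓ ≤ 0:
n=2 → 2; n=3 → 5; n=4 → 9; n=5 → 14; n=6 → 20; n=7 → 27.
Total orbitals: 2 + 5 + 9 + 14 + 20 + 27 = 77.

77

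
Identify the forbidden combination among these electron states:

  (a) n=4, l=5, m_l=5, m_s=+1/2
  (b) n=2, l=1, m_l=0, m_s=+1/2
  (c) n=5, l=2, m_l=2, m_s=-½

(a)

(a) has l = 5 ≥ n = 4, violating 0 ≤ l ≤ n−1.
The remaining sets (b), (c) satisfy all four rules.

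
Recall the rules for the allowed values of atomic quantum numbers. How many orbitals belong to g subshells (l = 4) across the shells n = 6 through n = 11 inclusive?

54

A g subshell (l = 4) exists for every n ≥ 5, so shells n = 6, 7, 8, 9, 10, 11 each contribute one — 6 subshells.
Since each g subshell has 2·4+1 = 9 orbitals, the total is 6 × 9 = 54.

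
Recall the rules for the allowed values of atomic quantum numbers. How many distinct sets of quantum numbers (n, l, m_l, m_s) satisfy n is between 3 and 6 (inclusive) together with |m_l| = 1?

For each n in the range, tally the orbitals obeying |m_l| = 1:
n=3 → 4; n=4 → 6; n=5 → 8; n=6 → 10.
Orbitals: 4 + 6 + 8 + 10 = 28. Including both spin states (m_s = ±1/2) gives 2 × 28 = 56 states.

56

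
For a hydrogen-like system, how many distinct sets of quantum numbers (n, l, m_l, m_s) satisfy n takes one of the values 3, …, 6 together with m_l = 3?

For each n in the range, tally the orbitals obeying m_l = 3:
n=4 → 1; n=5 → 2; n=6 → 3.
Orbitals: 1 + 2 + 3 = 6. Including both spin states (m_s = ±1/2) gives 2 × 6 = 12 states.

12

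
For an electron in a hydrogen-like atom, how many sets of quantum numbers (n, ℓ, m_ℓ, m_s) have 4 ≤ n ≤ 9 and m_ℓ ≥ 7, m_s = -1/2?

4

Count contributing orbitals for each principal shell:
n=8 → 1; n=9 → 3.
Orbitals: 1 + 3 = 4. With m_s fixed to -1/2 there is one state per orbital, so 4 states.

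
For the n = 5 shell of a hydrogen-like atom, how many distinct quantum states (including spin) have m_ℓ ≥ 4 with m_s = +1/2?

For n = 5, ℓ ranges over 0 … 4.
Orbitals with m_ℓ ≥ 4, by ℓ: ℓ=4 → 1.
Orbitals: 1. With m_s fixed to a single value there is one state per orbital, giving 1 state.

1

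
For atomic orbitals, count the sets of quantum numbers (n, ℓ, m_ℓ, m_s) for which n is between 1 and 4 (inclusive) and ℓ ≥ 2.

Treat each shell separately and count matching orbitals:
n=3 → 5; n=4 → 12.
Orbitals: 5 + 12 = 17. Including both spin states (m_s = ±1/2) gives 2 × 17 = 34 states.

34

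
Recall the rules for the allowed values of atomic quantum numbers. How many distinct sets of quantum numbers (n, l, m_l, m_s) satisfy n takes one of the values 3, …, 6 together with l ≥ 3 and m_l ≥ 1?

44

Count contributing orbitals for each principal shell:
n=4 → 3; n=5 → 7; n=6 → 12.
Orbitals: 3 + 7 + 12 = 22. Including both spin states (m_s = ±1/2) gives 2 × 22 = 44 states.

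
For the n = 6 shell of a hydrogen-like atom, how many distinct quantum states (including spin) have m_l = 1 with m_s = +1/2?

5

Go through l = 0, …, 5 (the values permitted for n = 6).
Per l-value: l=1 → 1; l=2 → 1; l=3 → 1; l=4 → 1; l=5 → 1.
Orbitals: 1 + 1 + 1 + 1 + 1 = 5. With m_s fixed to a single value there is one state per orbital, giving 5 states.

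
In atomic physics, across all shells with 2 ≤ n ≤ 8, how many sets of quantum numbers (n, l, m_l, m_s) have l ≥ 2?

Treat each shell separately and count matching orbitals:
n=3 → 5; n=4 → 12; n=5 → 21; n=6 → 32; n=7 → 45; n=8 → 60.
Orbitals: 5 + 12 + 21 + 32 + 45 + 60 = 175. Including both spin states (m_s = ±1/2) gives 2 × 175 = 350 states.

350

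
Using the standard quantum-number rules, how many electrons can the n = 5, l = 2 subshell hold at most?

A subshell with l = 2 has 2l+1 = 5 orbitals, each holding 2 electrons (spin ±1/2), so 5 × 2 = 10.

10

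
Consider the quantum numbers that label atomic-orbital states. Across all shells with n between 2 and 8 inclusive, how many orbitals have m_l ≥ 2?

56

Treat each shell separately and count matching orbitals:
n=3 → 1; n=4 → 3; n=5 → 6; n=6 → 10; n=7 → 15; n=8 → 21.
Total orbitals: 1 + 3 + 6 + 10 + 15 + 21 = 56.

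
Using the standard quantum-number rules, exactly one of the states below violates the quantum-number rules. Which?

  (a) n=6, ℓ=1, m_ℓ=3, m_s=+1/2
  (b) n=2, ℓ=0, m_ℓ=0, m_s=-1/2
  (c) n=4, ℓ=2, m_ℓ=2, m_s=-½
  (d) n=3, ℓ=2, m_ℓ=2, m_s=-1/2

(a) has |m_ℓ| = 3 > ℓ = 1, violating −ℓ ≤ m_ℓ ≤ ℓ.
The remaining sets (b), (c), (d) satisfy all four rules.

(a)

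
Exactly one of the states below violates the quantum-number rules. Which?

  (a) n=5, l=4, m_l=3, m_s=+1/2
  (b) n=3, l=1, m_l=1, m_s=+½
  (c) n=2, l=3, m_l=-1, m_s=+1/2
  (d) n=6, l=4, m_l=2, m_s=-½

(c)

(c) has l = 3 ≥ n = 2, violating 0 ≤ l ≤ n−1.
The remaining sets (a), (b), (d) satisfy all four rules.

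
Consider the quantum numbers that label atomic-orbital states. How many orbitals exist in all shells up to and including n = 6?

Total orbitals = 1² + 2² + 3² + 4² + 5² + 6² = 91.

91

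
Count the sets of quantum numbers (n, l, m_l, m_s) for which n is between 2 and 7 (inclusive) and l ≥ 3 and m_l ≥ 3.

Go shell by shell, enumerating (l, m_l) with l ≥ 3 and m_l ≥ 3:
n=4 → 1; n=5 → 3; n=6 → 6; n=7 → 10.
Orbitals: 1 + 3 + 6 + 10 = 20. Including both spin states (m_s = ±1/2) gives 2 × 20 = 40 states.

40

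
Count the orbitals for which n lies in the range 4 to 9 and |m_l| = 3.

42

Treat each shell separately and count matching orbitals:
n=4 → 2; n=5 → 4; n=6 → 6; n=7 → 8; n=8 → 10; n=9 → 12.
Total orbitals: 2 + 4 + 6 + 8 + 10 + 12 = 42.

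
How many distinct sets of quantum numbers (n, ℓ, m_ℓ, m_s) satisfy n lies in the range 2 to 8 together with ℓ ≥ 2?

350

Go shell by shell, enumerating (ℓ, m_ℓ) with ℓ ≥ 2:
n=3 → 5; n=4 → 12; n=5 → 21; n=6 → 32; n=7 → 45; n=8 → 60.
Orbitals: 5 + 12 + 21 + 32 + 45 + 60 = 175. Including both spin states (m_s = ±1/2) gives 2 × 175 = 350 states.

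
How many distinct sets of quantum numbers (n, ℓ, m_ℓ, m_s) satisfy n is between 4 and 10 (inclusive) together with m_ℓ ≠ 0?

644

Go shell by shell, enumerating (ℓ, m_ℓ) with m_ℓ ≠ 0:
n=4 → 12; n=5 → 20; n=6 → 30; n=7 → 42; n=8 → 56; n=9 → 72; n=10 → 90.
Orbitals: 12 + 20 + 30 + 42 + 56 + 72 + 90 = 322. Including both spin states (m_s = ±1/2) gives 2 × 322 = 644 states.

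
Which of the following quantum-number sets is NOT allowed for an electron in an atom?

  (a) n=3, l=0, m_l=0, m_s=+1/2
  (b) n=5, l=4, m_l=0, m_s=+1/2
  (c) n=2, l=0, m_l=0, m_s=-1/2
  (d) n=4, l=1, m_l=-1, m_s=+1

(d) has m_s = +1, but an electron's spin must be ±1/2.
The remaining sets (a), (b), (c) satisfy all four rules.

(d)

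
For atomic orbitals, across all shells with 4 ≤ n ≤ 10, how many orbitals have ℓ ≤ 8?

Count contributing orbitals for each principal shell:
n=4 → 16; n=5 → 25; n=6 → 36; n=7 → 49; n=8 → 64; n=9 → 81; n=10 → 81.
Total orbitals: 16 + 25 + 36 + 49 + 64 + 81 + 81 = 352.

352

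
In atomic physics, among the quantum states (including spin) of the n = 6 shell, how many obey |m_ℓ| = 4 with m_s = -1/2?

4

The n = 6 shell has ℓ = 0 through 5; check each.
Contributions: ℓ=4 → 2; ℓ=5 → 2.
Orbitals: 2 + 2 = 4. With m_s fixed to a single value there is one state per orbital, giving 4 states.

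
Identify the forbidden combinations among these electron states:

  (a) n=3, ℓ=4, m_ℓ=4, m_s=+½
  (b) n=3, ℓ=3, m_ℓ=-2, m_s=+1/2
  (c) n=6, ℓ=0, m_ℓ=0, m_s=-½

(a) has ℓ = 4 ≥ n = 3, violating 0 ≤ ℓ ≤ n−1.
(b) has ℓ = 3 ≥ n = 3, violating 0 ≤ ℓ ≤ n−1.
The remaining set (c) satisfies all four rules.

(a) and (b)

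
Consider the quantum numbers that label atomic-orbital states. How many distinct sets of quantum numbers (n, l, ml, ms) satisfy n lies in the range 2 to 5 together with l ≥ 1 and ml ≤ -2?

20

For each n in the range, tally the orbitals obeying l ≥ 1 and ml ≤ -2:
n=3 → 1; n=4 → 3; n=5 → 6.
Orbitals: 1 + 3 + 6 = 10. Including both spin states (ms = ±1/2) gives 2 × 10 = 20 states.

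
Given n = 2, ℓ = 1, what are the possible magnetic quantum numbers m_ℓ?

m_ℓ takes every integer from −ℓ to +ℓ. With ℓ = 1 that gives the 3 values -1, 0, 1.

-1, 0, 1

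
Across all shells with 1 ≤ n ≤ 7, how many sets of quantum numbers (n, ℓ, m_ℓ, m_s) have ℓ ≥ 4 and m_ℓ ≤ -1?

56

Go shell by shell, enumerating (ℓ, m_ℓ) with ℓ ≥ 4 and m_ℓ ≤ -1:
n=5 → 4; n=6 → 9; n=7 → 15.
Orbitals: 4 + 9 + 15 = 28. Including both spin states (m_s = ±1/2) gives 2 × 28 = 56 states.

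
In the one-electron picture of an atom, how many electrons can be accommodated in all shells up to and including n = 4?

Total orbitals = 1² + 2² + 3² + 4² = 30. Doubling for spin gives 60 electrons.

60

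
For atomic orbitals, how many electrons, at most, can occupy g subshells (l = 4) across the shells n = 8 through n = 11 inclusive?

72

A g subshell (l = 4) exists for every n ≥ 5, so shells n = 8, 9, 10, 11 each contribute one — 4 subshells.
Since each g subshell holds 2(2·4+1) = 18 electrons, the total is 4 × 18 = 72.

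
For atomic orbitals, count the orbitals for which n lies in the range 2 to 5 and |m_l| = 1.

Work shell by shell — for each n, count the (l, m_l) pairs that satisfy |m_l| = 1:
n=2 → 2; n=3 → 4; n=4 → 6; n=5 → 8.
Total orbitals: 2 + 4 + 6 + 8 = 20.

20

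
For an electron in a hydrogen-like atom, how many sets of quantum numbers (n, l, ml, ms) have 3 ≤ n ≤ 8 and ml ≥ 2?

112

Count contributing orbitals for each principal shell:
n=3 → 1; n=4 → 3; n=5 → 6; n=6 → 10; n=7 → 15; n=8 → 21.
Orbitals: 1 + 3 + 6 + 10 + 15 + 21 = 56. Including both spin states (ms = ±1/2) gives 2 × 56 = 112 states.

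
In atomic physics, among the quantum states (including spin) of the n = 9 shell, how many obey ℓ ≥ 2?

With n = 9 the allowed ℓ are 0, 1, …, 8.
Orbitals with ℓ ≥ 2, by ℓ: ℓ=2 → 5; ℓ=3 → 7; ℓ=4 → 9; ℓ=5 → 11; ℓ=6 → 13; ℓ=7 → 15; ℓ=8 → 17.
Orbitals: 5 + 7 + 9 + 11 + 13 + 15 + 17 = 77. Each orbital carries two spin states, so 77 × 2 = 154 states.

154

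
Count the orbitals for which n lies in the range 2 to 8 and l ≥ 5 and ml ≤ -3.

22

For each n in the range, tally the orbitals obeying l ≥ 5 and ml ≤ -3:
n=6 → 3; n=7 → 7; n=8 → 12.
Total orbitals: 3 + 7 + 12 = 22.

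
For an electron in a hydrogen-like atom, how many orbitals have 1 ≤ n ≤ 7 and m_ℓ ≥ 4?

For each n in the range, tally the orbitals obeying m_ℓ ≥ 4:
n=5 → 1; n=6 → 3; n=7 → 6.
Total orbitals: 1 + 3 + 6 = 10.

10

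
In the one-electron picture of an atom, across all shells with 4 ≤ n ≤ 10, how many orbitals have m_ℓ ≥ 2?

Work shell by shell — for each n, count the (ℓ, m_ℓ) pairs that satisfy m_ℓ ≥ 2:
n=4 → 3; n=5 → 6; n=6 → 10; n=7 → 15; n=8 → 21; n=9 → 28; n=10 → 36.
Total orbitals: 3 + 6 + 10 + 15 + 21 + 28 + 36 = 119.

119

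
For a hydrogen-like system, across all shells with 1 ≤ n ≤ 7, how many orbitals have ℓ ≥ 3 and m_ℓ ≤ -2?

Work shell by shell — for each n, count the (ℓ, m_ℓ) pairs that satisfy ℓ ≥ 3 and m_ℓ ≤ -2:
n=4 → 2; n=5 → 5; n=6 → 9; n=7 → 14.
Total orbitals: 2 + 5 + 9 + 14 = 30.

30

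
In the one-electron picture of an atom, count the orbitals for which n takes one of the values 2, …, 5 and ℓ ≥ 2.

Go shell by shell, enumerating (ℓ, m_ℓ) with ℓ ≥ 2:
n=3 → 5; n=4 → 12; n=5 → 21.
Total orbitals: 5 + 12 + 21 = 38.

38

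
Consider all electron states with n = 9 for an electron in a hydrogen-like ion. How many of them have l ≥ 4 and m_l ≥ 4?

The n = 9 shell has l = 0 through 8; check each.
Contributions: l=4 → 1; l=5 → 2; l=6 → 3; l=7 → 4; l=8 → 5.
Orbitals: 1 + 2 + 3 + 4 + 5 = 15. Each orbital carries two spin states, so 15 × 2 = 30 states.

30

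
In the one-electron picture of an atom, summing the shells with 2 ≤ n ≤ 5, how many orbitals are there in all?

Shell n has n² orbitals: 2²=4 + 3²=9 + 4²=16 + 5²=25 = 54 orbitals.

54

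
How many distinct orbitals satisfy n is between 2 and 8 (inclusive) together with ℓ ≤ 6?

188

Work shell by shell — for each n, count the (ℓ, m_ℓ) pairs that satisfy ℓ ≤ 6:
n=2 → 4; n=3 → 9; n=4 → 16; n=5 → 25; n=6 → 36; n=7 → 49; n=8 → 49.
Total orbitals: 4 + 9 + 16 + 25 + 36 + 49 + 49 = 188.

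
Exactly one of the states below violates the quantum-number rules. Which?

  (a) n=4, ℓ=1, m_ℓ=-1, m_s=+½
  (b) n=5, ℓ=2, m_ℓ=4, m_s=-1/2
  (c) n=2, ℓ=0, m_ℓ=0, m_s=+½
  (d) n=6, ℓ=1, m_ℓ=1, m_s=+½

(b)

(b) has |m_ℓ| = 4 > ℓ = 2, violating −ℓ ≤ m_ℓ ≤ ℓ.
The remaining sets (a), (c), (d) satisfy all four rules.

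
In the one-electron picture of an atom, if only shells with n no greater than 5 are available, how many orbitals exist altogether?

55

Total orbitals = 1² + 2² + 3² + 4² + 5² = 55.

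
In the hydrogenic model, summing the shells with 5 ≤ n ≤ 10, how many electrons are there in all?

Shell n has n² orbitals: 5²=25 + 6²=36 + 7²=49 + 8²=64 + 9²=81 + 10²=100 = 355 orbitals.
Two spin states per orbital: 2 × 355 = 710 electrons.

710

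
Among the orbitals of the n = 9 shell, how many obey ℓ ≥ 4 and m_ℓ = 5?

4

Contributions: ℓ=5 → 1; ℓ=6 → 1; ℓ=7 → 1; ℓ=8 → 1.
Total orbitals: 1 + 1 + 1 + 1 = 4.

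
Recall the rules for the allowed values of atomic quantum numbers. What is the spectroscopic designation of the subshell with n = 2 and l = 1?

l = 1 corresponds to the letter 'p', so the subshell is 2p.

2p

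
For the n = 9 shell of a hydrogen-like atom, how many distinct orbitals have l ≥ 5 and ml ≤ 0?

Contributions: l=5 → 6; l=6 → 7; l=7 → 8; l=8 → 9.
Total orbitals: 6 + 7 + 8 + 9 = 30.

30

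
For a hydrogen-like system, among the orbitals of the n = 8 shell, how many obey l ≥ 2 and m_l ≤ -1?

27

Orbitals with l ≥ 2 and m_l ≤ -1, by l: l=2 → 2; l=3 → 3; l=4 → 4; l=5 → 5; l=6 → 6; l=7 → 7.
Total orbitals: 2 + 3 + 4 + 5 + 6 + 7 = 27.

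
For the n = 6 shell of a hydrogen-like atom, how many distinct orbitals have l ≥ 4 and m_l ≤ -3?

Contributions: l=4 → 2; l=5 → 3.
Total orbitals: 2 + 3 = 5.

5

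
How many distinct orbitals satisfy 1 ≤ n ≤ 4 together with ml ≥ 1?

Per-shell orbital counts meeting the constraint:
n=2 → 1; n=3 → 3; n=4 → 6.
Total orbitals: 1 + 3 + 6 = 10.

10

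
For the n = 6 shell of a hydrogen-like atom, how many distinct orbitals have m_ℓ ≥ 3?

Per ℓ-value: ℓ=3 → 1; ℓ=4 → 2; ℓ=5 → 3.
Total orbitals: 1 + 2 + 3 = 6.

6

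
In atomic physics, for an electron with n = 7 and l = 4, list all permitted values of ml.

-4, -3, -2, -1, 0, 1, 2, 3, 4

ml takes every integer from −l to +l. With l = 4 that gives the 9 values -4, -3, -2, -1, 0, 1, 2, 3, 4.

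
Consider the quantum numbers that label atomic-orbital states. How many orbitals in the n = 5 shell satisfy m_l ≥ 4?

1

For n = 5, l ranges over 0 … 4.
Per l-value: l=4 → 1.
Total orbitals: 1.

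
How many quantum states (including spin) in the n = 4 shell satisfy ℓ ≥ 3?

Orbitals with ℓ ≥ 3, by ℓ: ℓ=3 → 7.
Orbitals: 7. Each orbital carries two spin states, so 7 × 2 = 14 states.

14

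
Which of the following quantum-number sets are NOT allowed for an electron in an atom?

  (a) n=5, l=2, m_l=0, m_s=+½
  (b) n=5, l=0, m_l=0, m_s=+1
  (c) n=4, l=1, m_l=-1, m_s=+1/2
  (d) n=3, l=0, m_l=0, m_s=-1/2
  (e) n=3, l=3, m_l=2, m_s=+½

(b) has m_s = +1, but an electron's spin must be ±1/2.
(e) has l = 3 ≥ n = 3, violating 0 ≤ l ≤ n−1.
The remaining sets (a), (c), (d) satisfy all four rules.

(b) and (e)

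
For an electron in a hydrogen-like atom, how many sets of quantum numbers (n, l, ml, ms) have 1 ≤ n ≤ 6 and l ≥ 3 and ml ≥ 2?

32

Work shell by shell — for each n, count the (l, ml) pairs that satisfy l ≥ 3 and ml ≥ 2:
n=4 → 2; n=5 → 5; n=6 → 9.
Orbitals: 2 + 5 + 9 = 16. Including both spin states (ms = ±1/2) gives 2 × 16 = 32 states.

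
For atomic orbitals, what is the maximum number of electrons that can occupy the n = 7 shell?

98

A shell holds 2n² electrons: 2 × 7² = 2 × 49 = 98.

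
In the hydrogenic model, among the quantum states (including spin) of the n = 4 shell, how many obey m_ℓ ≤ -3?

2

For n = 4, ℓ ranges over 0 … 3.
Contributions: ℓ=3 → 1.
Orbitals: 1. Each orbital carries two spin states, so 1 × 2 = 2 states.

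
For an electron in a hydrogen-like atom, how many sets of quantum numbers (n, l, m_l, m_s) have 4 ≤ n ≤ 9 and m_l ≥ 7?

8

For each n in the range, tally the orbitals obeying m_l ≥ 7:
n=8 → 1; n=9 → 3.
Orbitals: 1 + 3 = 4. Including both spin states (m_s = ±1/2) gives 2 × 4 = 8 states.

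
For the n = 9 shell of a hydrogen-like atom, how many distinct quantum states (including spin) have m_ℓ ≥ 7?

6

With n = 9 the allowed ℓ are 0, 1, …, 8.
Per ℓ-value: ℓ=7 → 1; ℓ=8 → 2.
Orbitals: 1 + 2 = 3. Each orbital carries two spin states, so 3 × 2 = 6 states.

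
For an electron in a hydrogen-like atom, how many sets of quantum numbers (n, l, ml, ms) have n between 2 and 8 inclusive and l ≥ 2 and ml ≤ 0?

196

Count contributing orbitals for each principal shell:
n=3 → 3; n=4 → 7; n=5 → 12; n=6 → 18; n=7 → 25; n=8 → 33.
Orbitals: 3 + 7 + 12 + 18 + 25 + 33 = 98. Including both spin states (ms = ±1/2) gives 2 × 98 = 196 states.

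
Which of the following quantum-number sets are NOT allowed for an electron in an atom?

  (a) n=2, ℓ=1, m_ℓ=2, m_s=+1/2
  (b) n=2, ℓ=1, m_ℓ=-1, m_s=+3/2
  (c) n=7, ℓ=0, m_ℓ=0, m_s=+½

(a) and (b)

(a) has |m_ℓ| = 2 > ℓ = 1, violating −ℓ ≤ m_ℓ ≤ ℓ.
(b) has m_s = +3/2, but an electron's spin must be ±1/2.
The remaining set (c) satisfies all four rules.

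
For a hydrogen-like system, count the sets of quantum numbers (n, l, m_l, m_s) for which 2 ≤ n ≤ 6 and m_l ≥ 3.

Work shell by shell — for each n, count the (l, m_l) pairs that satisfy m_l ≥ 3:
n=4 → 1; n=5 → 3; n=6 → 6.
Orbitals: 1 + 3 + 6 = 10. Including both spin states (m_s = ±1/2) gives 2 × 10 = 20 states.

20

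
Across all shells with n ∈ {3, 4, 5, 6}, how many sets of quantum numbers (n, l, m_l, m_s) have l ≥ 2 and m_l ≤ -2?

Treat each shell separately and count matching orbitals:
n=3 → 1; n=4 → 3; n=5 → 6; n=6 → 10.
Orbitals: 1 + 3 + 6 + 10 = 20. Including both spin states (m_s = ±1/2) gives 2 × 20 = 40 states.

40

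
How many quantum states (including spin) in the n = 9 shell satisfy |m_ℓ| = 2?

28

The n = 9 shell has ℓ = 0 through 8; check each.
The (ℓ, m_ℓ) pairs meeting |m_ℓ| = 2 give: ℓ=2 → 2; ℓ=3 → 2; ℓ=4 → 2; ℓ=5 → 2; ℓ=6 → 2; ℓ=7 → 2; ℓ=8 → 2.
Orbitals: 2 + 2 + 2 + 2 + 2 + 2 + 2 = 14. Each orbital carries two spin states, so 14 × 2 = 28 states.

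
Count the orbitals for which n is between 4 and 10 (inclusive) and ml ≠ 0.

Per-shell orbital counts meeting the constraint:
n=4 → 12; n=5 → 20; n=6 → 30; n=7 → 42; n=8 → 56; n=9 → 72; n=10 → 90.
Total orbitals: 12 + 20 + 30 + 42 + 56 + 72 + 90 = 322.

322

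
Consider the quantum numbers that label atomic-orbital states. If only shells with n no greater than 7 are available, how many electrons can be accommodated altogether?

280

Total orbitals = 1² + 2² + 3² + 4² + 5² + 6² + 7² = 140. Doubling for spin gives 280 electrons.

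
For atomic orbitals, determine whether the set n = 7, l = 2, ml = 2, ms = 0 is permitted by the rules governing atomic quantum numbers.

The spin quantum number for an electron can only be ms = +1/2 or −1/2; ms = 0 is not one of those.

Invalid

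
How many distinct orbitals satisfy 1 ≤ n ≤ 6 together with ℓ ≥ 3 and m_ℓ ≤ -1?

22

For each n in the range, tally the orbitals obeying ℓ ≥ 3 and m_ℓ ≤ -1:
n=4 → 3; n=5 → 7; n=6 → 12.
Total orbitals: 3 + 7 + 12 = 22.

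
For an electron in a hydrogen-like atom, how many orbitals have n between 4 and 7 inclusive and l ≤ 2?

36

Treat each shell separately and count matching orbitals:
n=4 → 9; n=5 → 9; n=6 → 9; n=7 → 9.
Total orbitals: 9 + 9 + 9 + 9 = 36.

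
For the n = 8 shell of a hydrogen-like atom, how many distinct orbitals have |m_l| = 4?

For n = 8, l ranges over 0 … 7.
The (l, m_l) pairs meeting |m_l| = 4 give: l=4 → 2; l=5 → 2; l=6 → 2; l=7 → 2.
Total orbitals: 2 + 2 + 2 + 2 = 8.

8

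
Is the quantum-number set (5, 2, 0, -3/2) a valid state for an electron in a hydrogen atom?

Not allowed

The spin quantum number for an electron can only be m_s = +1/2 or −1/2; m_s = -3/2 is not one of those.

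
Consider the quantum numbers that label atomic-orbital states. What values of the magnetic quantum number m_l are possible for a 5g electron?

-4, -3, -2, -1, 0, 1, 2, 3, 4

The 5g subshell has l = 4, and m_l takes every integer from −l to +l. With l = 4 that gives the 9 values -4, -3, -2, -1, 0, 1, 2, 3, 4.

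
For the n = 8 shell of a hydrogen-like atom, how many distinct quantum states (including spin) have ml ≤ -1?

Go through l = 0, …, 7 (the values permitted for n = 8).
Contributions: l=1 → 1; l=2 → 2; l=3 → 3; l=4 → 4; l=5 → 5; l=6 → 6; l=7 → 7.
Orbitals: 1 + 2 + 3 + 4 + 5 + 6 + 7 = 28. Each orbital carries two spin states, so 28 × 2 = 56 states.

56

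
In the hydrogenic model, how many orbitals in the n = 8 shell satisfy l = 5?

11

For n = 8, l ranges over 0 … 7.
The (l, ml) pairs meeting l = 5 give: l=5 → 11.
Total orbitals: 11.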